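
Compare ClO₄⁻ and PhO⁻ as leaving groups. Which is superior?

ClO₄⁻ is the better leaving group.
pKₐ(HClO₄) ≈ -10 versus pKₐ(C₆H₅OH (phenol)) ≈ 10: ClO₄⁻ is the much weaker base.
Extremely weak base; rarely used for safety reasons.

ClO₄⁻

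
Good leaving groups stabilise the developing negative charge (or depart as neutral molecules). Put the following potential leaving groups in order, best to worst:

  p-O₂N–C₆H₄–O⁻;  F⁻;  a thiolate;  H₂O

H₂O > F⁻ > p-O₂N–C₆H₄–O⁻ > a thiolate

H₂O: pKₐ(H₃O⁺) ≈ -1.7 — neutral; leaves from a protonated alcohol (R–OH₂⁺)
F⁻: pKₐ(HF) ≈ 3.2 — small and strongly basic; the poor halide leaving group
p-O₂N–C₆H₄–O⁻: pKₐ(p-nitrophenol) ≈ 7.2 — nitro group delocalises the charge; the classic chromogenic LG
a thiolate: pKₐ(RSH (a thiol)) ≈ 10.5 — moderately basic; rarely leaves without activation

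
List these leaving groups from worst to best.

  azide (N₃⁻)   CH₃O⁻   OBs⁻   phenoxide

Rank by basicity of the departing species: weakest base leaves most easily.
OBs⁻: pKₐ(p-BrC₆H₄SO₃H) ≈ -2.8
azide (N₃⁻): pKₐ(HN₃) ≈ 4.7
phenoxide: pKₐ(C₆H₅OH (phenol)) ≈ 10
CH₃O⁻: pKₐ(CH₃OH) ≈ 15.5
Listed from poorest to best leaving group as asked.

CH₃O⁻ < phenoxide < azide (N₃⁻) < OBs⁻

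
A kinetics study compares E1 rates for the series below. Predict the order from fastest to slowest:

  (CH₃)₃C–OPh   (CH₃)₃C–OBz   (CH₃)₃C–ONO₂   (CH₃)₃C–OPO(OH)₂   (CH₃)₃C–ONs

Identical carbon frameworks mean the comparison reduces to leaving-group quality.
Rank by basicity of the departing species: weakest base leaves most easily.
(CH₃)₃C–ONs loses ONs⁻: pKₐ(p-O₂NC₆H₄SO₃H) ≈ -3.5
(CH₃)₃C–ONO₂ loses NO₃⁻: pKₐ(HNO₃) ≈ -1.3
(CH₃)₃C–OPO(OH)₂ loses H₂PO₄⁻: pKₐ(H₃PO₄) ≈ 2.1
(CH₃)₃C–OBz loses PhCOO⁻: pKₐ(C₆H₅COOH) ≈ 4.2
(CH₃)₃C–OPh loses PhO⁻: pKₐ(C₆H₅OH (phenol)) ≈ 10

(CH₃)₃C–ONs > (CH₃)₃C–ONO₂ > (CH₃)₃C–OPO(OH)₂ > (CH₃)₃C–OBz > (CH₃)₃C–OPh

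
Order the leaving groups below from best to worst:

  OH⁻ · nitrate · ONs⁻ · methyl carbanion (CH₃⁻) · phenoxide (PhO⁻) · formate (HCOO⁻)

ONs⁻ > nitrate > formate (HCOO⁻) > phenoxide (PhO⁻) > OH⁻ > methyl carbanion (CH₃⁻)

ONs⁻: pKₐ(p-O₂NC₆H₄SO₃H) ≈ -3.5
nitrate: pKₐ(HNO₃) ≈ -1.3
formate (HCOO⁻): pKₐ(HCOOH) ≈ 3.8
phenoxide (PhO⁻): pKₐ(C₆H₅OH (phenol)) ≈ 10
OH⁻: pKₐ(H₂O) ≈ 15.7
methyl carbanion (CH₃⁻): pKₐ(CH₄) ≈ 48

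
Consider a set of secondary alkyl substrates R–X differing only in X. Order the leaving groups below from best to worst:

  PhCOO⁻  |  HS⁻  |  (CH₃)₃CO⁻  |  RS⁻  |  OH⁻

PhCOO⁻ > HS⁻ > RS⁻ > OH⁻ > (CH₃)₃CO⁻

PhCOO⁻: pKₐ(C₆H₅COOH) ≈ 4.2
HS⁻: pKₐ(H₂S) ≈ 7
RS⁻: pKₐ(RSH (a thiol)) ≈ 10.5
OH⁻: pKₐ(H₂O) ≈ 15.7
(CH₃)₃CO⁻: pKₐ(t-BuOH) ≈ 18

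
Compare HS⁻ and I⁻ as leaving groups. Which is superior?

I⁻

I⁻ is the better leaving group.
pKₐ(HI) ≈ -10 versus pKₐ(H₂S) ≈ 7: I⁻ is the much weaker base.
Large, highly polarisable; very weak base.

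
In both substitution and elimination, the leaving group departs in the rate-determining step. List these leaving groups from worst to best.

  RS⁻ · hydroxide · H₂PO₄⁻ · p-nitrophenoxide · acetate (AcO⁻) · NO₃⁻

hydroxide < RS⁻ < p-nitrophenoxide < acetate (AcO⁻) < H₂PO₄⁻ < NO₃⁻

NO₃⁻: pKₐ(HNO₃) ≈ -1.3 — resonance-delocalised over three oxygens
H₂PO₄⁻: pKₐ(H₃PO₄) ≈ 2.1
acetate (AcO⁻): pKₐ(CH₃COOH) ≈ 4.8 — resonance-stabilised but still a weak base
p-nitrophenoxide: pKₐ(p-nitrophenol) ≈ 7.2
RS⁻: pKₐ(RSH (a thiol)) ≈ 10.5
hydroxide: pKₐ(H₂O) ≈ 15.7
Listed from poorest to best leaving group as asked.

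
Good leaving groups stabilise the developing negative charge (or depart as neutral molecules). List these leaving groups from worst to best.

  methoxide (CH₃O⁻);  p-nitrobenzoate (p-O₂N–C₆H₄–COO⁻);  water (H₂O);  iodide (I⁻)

methoxide (CH₃O⁻) < p-nitrobenzoate (p-O₂N–C₆H₄–COO⁻) < water (H₂O) < iodide (I⁻)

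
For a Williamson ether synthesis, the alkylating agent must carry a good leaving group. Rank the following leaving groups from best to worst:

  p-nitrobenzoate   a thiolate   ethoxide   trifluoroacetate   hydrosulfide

A good leaving group is a weak base: the lower the pKₐ of its conjugate acid, the more readily it departs.
trifluoroacetate: pKₐ(CF₃COOH) ≈ 0.2
p-nitrobenzoate: pKₐ(p-nitrobenzoic acid) ≈ 3.4
hydrosulfide: pKₐ(H₂S) ≈ 7
a thiolate: pKₐ(RSH (a thiol)) ≈ 10.5 — moderately basic; rarely leaves without activation
ethoxide: pKₐ(CH₃CH₂OH) ≈ 16 — strong base; alkoxides do not leave unassisted

trifluoroacetate > p-nitrobenzoate > hydrosulfide > a thiolate > ethoxide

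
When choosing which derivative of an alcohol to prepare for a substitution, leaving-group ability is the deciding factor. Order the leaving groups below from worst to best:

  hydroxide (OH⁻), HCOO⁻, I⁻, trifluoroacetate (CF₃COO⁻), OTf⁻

Rank by basicity of the departing species: weakest base leaves most easily.
OTf⁻: pKₐ(CF₃SO₃H (triflic acid)) ≈ -14 — charge spread over three oxygens and a CF₃ group; the premier leaving group in synthesis
I⁻: pKₐ(HI) ≈ -10
trifluoroacetate (CF₃COO⁻): pKₐ(CF₃COOH) ≈ 0.2
HCOO⁻: pKₐ(HCOOH) ≈ 3.8
hydroxide (OH⁻): pKₐ(H₂O) ≈ 15.7
Reversing gives the worst-to-best order requested.

hydroxide (OH⁻) < HCOO⁻ < trifluoroacetate (CF₃COO⁻) < I⁻ < OTf⁻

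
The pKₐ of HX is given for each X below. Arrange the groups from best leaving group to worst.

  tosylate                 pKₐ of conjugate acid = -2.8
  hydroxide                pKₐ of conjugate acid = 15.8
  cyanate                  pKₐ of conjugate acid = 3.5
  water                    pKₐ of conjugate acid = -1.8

tosylate > water > cyanate > hydroxide

Lower conjugate-acid pKₐ ⇒ weaker base ⇒ better leaving group.
Sorting by the given values: tosylate (-2.8), water (-1.8), cyanate (3.5), hydroxide (15.8).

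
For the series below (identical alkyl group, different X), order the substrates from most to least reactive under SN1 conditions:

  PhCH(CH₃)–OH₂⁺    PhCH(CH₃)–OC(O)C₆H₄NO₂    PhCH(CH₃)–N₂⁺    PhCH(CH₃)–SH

Identical carbon frameworks mean the comparison reduces to leaving-group quality.
The more stable X⁻ (or X) is on its own — i.e. the weaker a base it is — the better a leaving group it makes.
PhCH(CH₃)–N₂⁺ loses N₂: no meaningful conjugate acid; N₂ departs as an exceptionally stable neutral molecule
PhCH(CH₃)–OH₂⁺ loses H₂O: pKₐ(H₃O⁺) ≈ -1.7
PhCH(CH₃)–OC(O)C₆H₄NO₂ loses p-O₂N–C₆H₄–COO⁻: pKₐ(p-nitrobenzoic acid) ≈ 3.4
PhCH(CH₃)–SH loses HS⁻: pKₐ(H₂S) ≈ 7

PhCH(CH₃)–N₂⁺ > PhCH(CH₃)–OH₂⁺ > PhCH(CH₃)–OC(O)C₆H₄NO₂ > PhCH(CH₃)–SH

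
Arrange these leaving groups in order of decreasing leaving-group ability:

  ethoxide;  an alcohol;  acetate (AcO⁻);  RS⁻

Leaving-group ability tracks the stability of the departed species; conjugate-acid pKₐ is the usual yardstick (lower pKₐ → better LG).
an alcohol: pKₐ(R'OH₂⁺) ≈ -2.4 — neutral; leaves from a protonated ether (an oxonium ion, R–O(H)R'⁺)
acetate (AcO⁻): pKₐ(CH₃COOH) ≈ 4.8
RS⁻: pKₐ(RSH (a thiol)) ≈ 10.5 — moderately basic; rarely leaves without activation
ethoxide: pKₐ(CH₃CH₂OH) ≈ 16 — strong base; alkoxides do not leave unassisted

an alcohol > acetate (AcO⁻) > RS⁻ > ethoxide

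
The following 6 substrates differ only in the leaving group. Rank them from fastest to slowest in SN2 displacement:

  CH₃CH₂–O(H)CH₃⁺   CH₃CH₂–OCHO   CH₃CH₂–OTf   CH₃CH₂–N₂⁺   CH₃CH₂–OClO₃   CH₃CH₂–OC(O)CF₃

CH₃CH₂–N₂⁺ > CH₃CH₂–OTf > CH₃CH₂–OClO₃ > CH₃CH₂–O(H)CH₃⁺ > CH₃CH₂–OC(O)CF₃ > CH₃CH₂–OCHO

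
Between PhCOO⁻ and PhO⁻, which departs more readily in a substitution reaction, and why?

PhCOO⁻

PhCOO⁻ is the better leaving group.
pKₐ(C₆H₅COOH) ≈ 4.2 versus pKₐ(C₆H₅OH (phenol)) ≈ 10: PhCOO⁻ is the much weaker base.
Aryl carboxylate.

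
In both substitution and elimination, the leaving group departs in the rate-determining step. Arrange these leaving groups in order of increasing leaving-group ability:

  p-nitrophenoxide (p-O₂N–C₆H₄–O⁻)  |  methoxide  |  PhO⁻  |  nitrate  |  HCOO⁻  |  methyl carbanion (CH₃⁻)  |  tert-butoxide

A good leaving group is a weak base: the lower the pKₐ of its conjugate acid, the more readily it departs.
nitrate: pKₐ(HNO₃) ≈ -1.3
HCOO⁻: pKₐ(HCOOH) ≈ 3.8 — resonance-stabilised carboxylate
p-nitrophenoxide (p-O₂N–C₆H₄–O⁻): pKₐ(p-nitrophenol) ≈ 7.2 — nitro group delocalises the charge; the classic chromogenic LG
PhO⁻: pKₐ(C₆H₅OH (phenol)) ≈ 10 — resonance into the ring helps, but still a poor LG
methoxide: pKₐ(CH₃OH) ≈ 15.5 — strong base; alkoxides do not leave unassisted
tert-butoxide: pKₐ(t-BuOH) ≈ 18
methyl carbanion (CH₃⁻): pKₐ(CH₄) ≈ 48
The question asks for worst first, so the sequence is read in increasing leaving-group ability.

methyl carbanion (CH₃⁻) < tert-butoxide < methoxide < PhO⁻ < p-nitrophenoxide (p-O₂N–C₆H₄–O⁻) < HCOO⁻ < nitrate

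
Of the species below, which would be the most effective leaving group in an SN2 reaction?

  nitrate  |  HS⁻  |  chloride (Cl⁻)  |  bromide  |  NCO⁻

Rank by basicity of the departing species: weakest base leaves most easily.
bromide: pKₐ(HBr) ≈ -9
chloride (Cl⁻): pKₐ(HCl) ≈ -7
nitrate: pKₐ(HNO₃) ≈ -1.3
NCO⁻: pKₐ(HOCN) ≈ 3.5
HS⁻: pKₐ(H₂S) ≈ 7

bromide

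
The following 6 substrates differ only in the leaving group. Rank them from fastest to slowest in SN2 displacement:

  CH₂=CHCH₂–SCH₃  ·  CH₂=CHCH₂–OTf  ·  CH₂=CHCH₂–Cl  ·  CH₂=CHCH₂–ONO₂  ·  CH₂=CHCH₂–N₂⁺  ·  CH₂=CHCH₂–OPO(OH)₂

The skeletons are identical, so relative rate is governed entirely by leaving-group ability.
Rank by basicity of the departing species: weakest base leaves most easily.
CH₂=CHCH₂–N₂⁺ loses N₂: no meaningful conjugate acid; N₂ departs as an exceptionally stable neutral molecule
CH₂=CHCH₂–OTf loses OTf⁻: pKₐ(CF₃SO₃H (triflic acid)) ≈ -14
CH₂=CHCH₂–Cl loses Cl⁻: pKₐ(HCl) ≈ -7
CH₂=CHCH₂–ONO₂ loses NO₃⁻: pKₐ(HNO₃) ≈ -1.3
CH₂=CHCH₂–OPO(OH)₂ loses H₂PO₄⁻: pKₐ(H₃PO₄) ≈ 2.1
CH₂=CHCH₂–SCH₃ loses RS⁻: pKₐ(RSH (a thiol)) ≈ 10.5

CH₂=CHCH₂–N₂⁺ > CH₂=CHCH₂–OTf > CH₂=CHCH₂–Cl > CH₂=CHCH₂–ONO₂ > CH₂=CHCH₂–OPO(OH)₂ > CH₂=CHCH₂–SCH₃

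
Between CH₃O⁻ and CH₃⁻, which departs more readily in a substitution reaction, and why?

CH₃O⁻ is the better leaving group.
pKₐ(CH₃OH) ≈ 15.5 versus pKₐ(CH₄) ≈ 48: CH₃O⁻ is the much weaker base.
Strong base; alkoxides do not leave unassisted.

CH₃O⁻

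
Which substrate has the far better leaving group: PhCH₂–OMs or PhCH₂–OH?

PhCH₂–OMs

From PhCH₂–OH the departing group would be OH⁻ (pKₐ(H₂O) ≈ 15.7). Strong base; essentially never leaves without prior activation.
From PhCH₂–OMs the leaving group is OMs⁻ (pKₐ(CH₃SO₃H (MsOH)) ≈ -1.9). Resonance-delocalised alkanesulfonate.
(In practice PhCH₂–OMs is made from PhCH₂–OH by treatment with MsCl / Et₃N, converting the hydroxyl into a mesylate.)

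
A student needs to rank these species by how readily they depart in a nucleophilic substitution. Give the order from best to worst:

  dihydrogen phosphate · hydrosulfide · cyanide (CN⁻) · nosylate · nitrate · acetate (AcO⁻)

nosylate > nitrate > dihydrogen phosphate > acetate (AcO⁻) > hydrosulfide > cyanide (CN⁻)

The more stable X⁻ (or X) is on its own — i.e. the weaker a base it is — the better a leaving group it makes.
nosylate: pKₐ(p-O₂NC₆H₄SO₃H) ≈ -3.5
nitrate: pKₐ(HNO₃) ≈ -1.3
dihydrogen phosphate: pKₐ(H₃PO₄) ≈ 2.1
acetate (AcO⁻): pKₐ(CH₃COOH) ≈ 4.8 — resonance-stabilised but still a weak base
hydrosulfide: pKₐ(H₂S) ≈ 7 — larger and more polarisable than the oxygen analogue
cyanide (CN⁻): pKₐ(HCN) ≈ 9.2 — sp carbon stabilises the charge somewhat, but still a poor LG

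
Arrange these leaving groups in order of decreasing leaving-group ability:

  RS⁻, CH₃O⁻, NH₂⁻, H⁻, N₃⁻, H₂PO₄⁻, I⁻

I⁻ > H₂PO₄⁻ > N₃⁻ > RS⁻ > CH₃O⁻ > H⁻ > NH₂⁻

Rank by basicity of the departing species: weakest base leaves most easily.
I⁻: pKₐ(HI) ≈ -10 — large, highly polarisable; very weak base
H₂PO₄⁻: pKₐ(H₃PO₄) ≈ 2.1
N₃⁻: pKₐ(HN₃) ≈ 4.7
RS⁻: pKₐ(RSH (a thiol)) ≈ 10.5 — moderately basic; rarely leaves without activation
CH₃O⁻: pKₐ(CH₃OH) ≈ 15.5 — strong base; alkoxides do not leave unassisted
H⁻: pKₐ(H₂) ≈ 36 — extremely strong base; leaves only in special hydride-transfer contexts
NH₂⁻: pKₐ(NH₃) ≈ 38 — extremely strong base; never a leaving group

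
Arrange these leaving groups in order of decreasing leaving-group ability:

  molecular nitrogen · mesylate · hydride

molecular nitrogen > mesylate > hydride

The more stable X⁻ (or X) is on its own — i.e. the weaker a base it is — the better a leaving group it makes.
molecular nitrogen: no meaningful conjugate acid; N₂ departs as an exceptionally stable neutral molecule
mesylate: pKₐ(CH₃SO₃H (MsOH)) ≈ -1.9 — resonance-delocalised alkanesulfonate
hydride: pKₐ(H₂) ≈ 36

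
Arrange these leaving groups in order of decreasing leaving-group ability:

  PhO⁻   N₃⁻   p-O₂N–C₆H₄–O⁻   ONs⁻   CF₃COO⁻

ONs⁻ > CF₃COO⁻ > N₃⁻ > p-O₂N–C₆H₄–O⁻ > PhO⁻

Rank by basicity of the departing species: weakest base leaves most easily.
ONs⁻: pKₐ(p-O₂NC₆H₄SO₃H) ≈ -3.5
CF₃COO⁻: pKₐ(CF₃COOH) ≈ 0.2
N₃⁻: pKₐ(HN₃) ≈ 4.7 — linear, resonance-stabilised
p-O₂N–C₆H₄–O⁻: pKₐ(p-nitrophenol) ≈ 7.2 — nitro group delocalises the charge; the classic chromogenic LG
PhO⁻: pKₐ(C₆H₅OH (phenol)) ≈ 10 — resonance into the ring helps, but still a poor LG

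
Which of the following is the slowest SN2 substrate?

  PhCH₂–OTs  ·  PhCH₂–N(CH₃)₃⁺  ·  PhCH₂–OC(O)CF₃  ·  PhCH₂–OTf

Identical carbon frameworks mean the comparison reduces to leaving-group quality.
A good leaving group is a weak base: the lower the pKₐ of its conjugate acid, the more readily it departs.
PhCH₂–OTf loses OTf⁻: pKₐ(CF₃SO₃H (triflic acid)) ≈ -14
PhCH₂–OTs loses OTs⁻: pKₐ(p-CH₃C₆H₄SO₃H (TsOH)) ≈ -2.8
PhCH₂–OC(O)CF₃ loses CF₃COO⁻: pKₐ(CF₃COOH) ≈ 0.2
PhCH₂–N(CH₃)₃⁺ loses NR'₃: pKₐ(R'₃NH⁺) ≈ 10.7

PhCH₂–N(CH₃)₃⁺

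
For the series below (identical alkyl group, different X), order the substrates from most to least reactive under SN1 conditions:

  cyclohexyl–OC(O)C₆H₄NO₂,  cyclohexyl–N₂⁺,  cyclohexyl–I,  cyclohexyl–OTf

The skeletons are identical, so relative rate is governed entirely by leaving-group ability.
A good leaving group is a weak base: the lower the pKₐ of its conjugate acid, the more readily it departs.
cyclohexyl–N₂⁺ loses N₂: no meaningful conjugate acid; N₂ departs as an exceptionally stable neutral molecule
cyclohexyl–OTf loses OTf⁻: pKₐ(CF₃SO₃H (triflic acid)) ≈ -14
cyclohexyl–I loses I⁻: pKₐ(HI) ≈ -10
cyclohexyl–OC(O)C₆H₄NO₂ loses p-O₂N–C₆H₄–COO⁻: pKₐ(p-nitrobenzoic acid) ≈ 3.4

cyclohexyl–N₂⁺ > cyclohexyl–OTf > cyclohexyl–I > cyclohexyl–OC(O)C₆H₄NO₂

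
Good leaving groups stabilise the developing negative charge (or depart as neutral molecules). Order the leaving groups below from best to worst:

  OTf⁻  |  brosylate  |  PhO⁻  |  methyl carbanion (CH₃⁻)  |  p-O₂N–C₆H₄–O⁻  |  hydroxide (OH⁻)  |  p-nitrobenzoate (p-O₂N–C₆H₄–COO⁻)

OTf⁻: pKₐ(CF₃SO₃H (triflic acid)) ≈ -14 — charge spread over three oxygens and a CF₃ group; the premier leaving group in synthesis
brosylate: pKₐ(p-BrC₆H₄SO₃H) ≈ -2.8
p-nitrobenzoate (p-O₂N–C₆H₄–COO⁻): pKₐ(p-nitrobenzoic acid) ≈ 3.4 — electron-withdrawing nitro group stabilises the carboxylate
p-O₂N–C₆H₄–O⁻: pKₐ(p-nitrophenol) ≈ 7.2
PhO⁻: pKₐ(C₆H₅OH (phenol)) ≈ 10 — resonance into the ring helps, but still a poor LG
hydroxide (OH⁻): pKₐ(H₂O) ≈ 15.7 — strong base; essentially never leaves without prior activation
methyl carbanion (CH₃⁻): pKₐ(CH₄) ≈ 48

OTf⁻ > brosylate > p-nitrobenzoate (p-O₂N–C₆H₄–COO⁻) > p-O₂N–C₆H₄–O⁻ > PhO⁻ > hydroxide (OH⁻) > methyl carbanion (CH₃⁻)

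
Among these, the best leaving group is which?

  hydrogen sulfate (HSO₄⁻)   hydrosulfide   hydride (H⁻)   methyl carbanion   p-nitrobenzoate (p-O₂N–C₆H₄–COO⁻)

hydrogen sulfate (HSO₄⁻): pKₐ(H₂SO₄) ≈ -3
p-nitrobenzoate (p-O₂N–C₆H₄–COO⁻): pKₐ(p-nitrobenzoic acid) ≈ 3.4
hydrosulfide: pKₐ(H₂S) ≈ 7
hydride (H⁻): pKₐ(H₂) ≈ 36
methyl carbanion: pKₐ(CH₄) ≈ 48

hydrogen sulfate (HSO₄⁻)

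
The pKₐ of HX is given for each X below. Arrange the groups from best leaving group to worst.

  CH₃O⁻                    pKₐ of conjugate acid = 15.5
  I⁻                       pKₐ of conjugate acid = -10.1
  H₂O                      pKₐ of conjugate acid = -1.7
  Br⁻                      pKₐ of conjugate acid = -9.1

I⁻ > Br⁻ > H₂O > CH₃O⁻

Lower conjugate-acid pKₐ ⇒ weaker base ⇒ better leaving group.
Sorting by the given values: I⁻ (-10.1), Br⁻ (-9.1), H₂O (-1.7), CH₃O⁻ (15.5).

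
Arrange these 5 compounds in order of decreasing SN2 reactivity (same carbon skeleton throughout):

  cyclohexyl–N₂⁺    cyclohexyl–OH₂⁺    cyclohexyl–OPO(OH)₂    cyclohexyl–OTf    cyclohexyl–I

cyclohexyl–N₂⁺ > cyclohexyl–OTf > cyclohexyl–I > cyclohexyl–OH₂⁺ > cyclohexyl–OPO(OH)₂

Identical carbon frameworks mean the comparison reduces to leaving-group quality.
The more stable X⁻ (or X) is on its own — i.e. the weaker a base it is — the better a leaving group it makes.
cyclohexyl–N₂⁺ loses N₂: no meaningful conjugate acid; N₂ departs as an exceptionally stable neutral molecule
cyclohexyl–OTf loses OTf⁻: pKₐ(CF₃SO₃H (triflic acid)) ≈ -14
cyclohexyl–I loses I⁻: pKₐ(HI) ≈ -10
cyclohexyl–OH₂⁺ loses H₂O: pKₐ(H₃O⁺) ≈ -1.7
cyclohexyl–OPO(OH)₂ loses H₂PO₄⁻: pKₐ(H₃PO₄) ≈ 2.1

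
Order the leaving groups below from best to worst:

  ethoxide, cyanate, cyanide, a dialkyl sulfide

Leaving-group ability tracks the stability of the departed species; conjugate-acid pKₐ is the usual yardstick (lower pKₐ → better LG).
a dialkyl sulfide: pKₐ(R'₂SH⁺) ≈ -7
cyanate: pKₐ(HOCN) ≈ 3.5
cyanide: pKₐ(HCN) ≈ 9.2
ethoxide: pKₐ(CH₃CH₂OH) ≈ 16

a dialkyl sulfide > cyanate > cyanide > ethoxide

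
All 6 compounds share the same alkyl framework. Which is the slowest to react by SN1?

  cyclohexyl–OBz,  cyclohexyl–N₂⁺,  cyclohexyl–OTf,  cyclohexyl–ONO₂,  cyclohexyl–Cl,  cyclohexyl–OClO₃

cyclohexyl–OBz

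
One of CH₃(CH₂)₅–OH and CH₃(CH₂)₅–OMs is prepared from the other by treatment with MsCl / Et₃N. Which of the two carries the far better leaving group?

From CH₃(CH₂)₅–OH the departing group would be OH⁻ (pKₐ(H₂O) ≈ 15.7). Strong base; essentially never leaves without prior activation.
From CH₃(CH₂)₅–OMs the leaving group is OMs⁻ (pKₐ(CH₃SO₃H (MsOH)) ≈ -1.9). Resonance-delocalised alkanesulfonate.
Treatment with MsCl / Et₃N works by converting the hydroxyl into a mesylate, making CH₃(CH₂)₅–OMs enormously more reactive.

CH₃(CH₂)₅–OMs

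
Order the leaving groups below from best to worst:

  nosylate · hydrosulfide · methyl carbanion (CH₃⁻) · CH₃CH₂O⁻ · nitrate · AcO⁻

nosylate > nitrate > AcO⁻ > hydrosulfide > CH₃CH₂O⁻ > methyl carbanion (CH₃⁻)

Leaving-group ability tracks the stability of the departed species; conjugate-acid pKₐ is the usual yardstick (lower pKₐ → better LG).
nosylate: pKₐ(p-O₂NC₆H₄SO₃H) ≈ -3.5 — p-nitro group further stabilises the sulfonate
nitrate: pKₐ(HNO₃) ≈ -1.3 — resonance-delocalised over three oxygens
AcO⁻: pKₐ(CH₃COOH) ≈ 4.8
hydrosulfide: pKₐ(H₂S) ≈ 7
CH₃CH₂O⁻: pKₐ(CH₃CH₂OH) ≈ 16 — strong base; alkoxides do not leave unassisted
methyl carbanion (CH₃⁻): pKₐ(CH₄) ≈ 48 — unstabilised carbanion; the worst conceivable leaving group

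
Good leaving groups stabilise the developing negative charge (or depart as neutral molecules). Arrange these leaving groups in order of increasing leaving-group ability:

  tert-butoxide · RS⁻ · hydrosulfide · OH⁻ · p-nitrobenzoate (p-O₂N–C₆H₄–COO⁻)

p-nitrobenzoate (p-O₂N–C₆H₄–COO⁻): pKₐ(p-nitrobenzoic acid) ≈ 3.4 — electron-withdrawing nitro group stabilises the carboxylate
hydrosulfide: pKₐ(H₂S) ≈ 7 — larger and more polarisable than the oxygen analogue
RS⁻: pKₐ(RSH (a thiol)) ≈ 10.5
OH⁻: pKₐ(H₂O) ≈ 15.7 — strong base; essentially never leaves without prior activation
tert-butoxide: pKₐ(t-BuOH) ≈ 18 — bulky, strongly basic alkoxide
The question asks for worst first, so the sequence is read in increasing leaving-group ability.

tert-butoxide < OH⁻ < RS⁻ < hydrosulfide < p-nitrobenzoate (p-O₂N–C₆H₄–COO⁻)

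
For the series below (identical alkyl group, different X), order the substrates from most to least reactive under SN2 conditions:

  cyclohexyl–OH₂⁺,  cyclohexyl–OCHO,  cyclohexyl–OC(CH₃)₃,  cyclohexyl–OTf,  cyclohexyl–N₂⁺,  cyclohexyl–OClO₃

cyclohexyl–N₂⁺ > cyclohexyl–OTf > cyclohexyl–OClO₃ > cyclohexyl–OH₂⁺ > cyclohexyl–OCHO > cyclohexyl–OC(CH₃)₃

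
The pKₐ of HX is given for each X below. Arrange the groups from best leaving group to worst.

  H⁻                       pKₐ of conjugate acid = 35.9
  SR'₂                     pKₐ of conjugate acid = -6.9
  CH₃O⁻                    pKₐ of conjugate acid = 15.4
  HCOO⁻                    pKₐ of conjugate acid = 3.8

SR'₂ > HCOO⁻ > CH₃O⁻ > H⁻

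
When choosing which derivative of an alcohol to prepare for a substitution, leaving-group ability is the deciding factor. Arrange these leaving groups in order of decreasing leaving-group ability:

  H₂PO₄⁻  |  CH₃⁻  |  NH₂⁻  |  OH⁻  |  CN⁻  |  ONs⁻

ONs⁻ > H₂PO₄⁻ > CN⁻ > OH⁻ > NH₂⁻ > CH₃⁻

The more stable X⁻ (or X) is on its own — i.e. the weaker a base it is — the better a leaving group it makes.
ONs⁻: pKₐ(p-O₂NC₆H₄SO₃H) ≈ -3.5 — p-nitro group further stabilises the sulfonate
H₂PO₄⁻: pKₐ(H₃PO₄) ≈ 2.1 — moderate base; biological leaving group after further activation
CN⁻: pKₐ(HCN) ≈ 9.2 — sp carbon stabilises the charge somewhat, but still a poor LG
OH⁻: pKₐ(H₂O) ≈ 15.7 — strong base; essentially never leaves without prior activation
NH₂⁻: pKₐ(NH₃) ≈ 38 — extremely strong base; never a leaving group
CH₃⁻: pKₐ(CH₄) ≈ 48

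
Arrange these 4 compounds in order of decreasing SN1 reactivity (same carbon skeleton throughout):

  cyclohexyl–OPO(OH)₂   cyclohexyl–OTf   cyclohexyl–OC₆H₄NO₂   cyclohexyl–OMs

cyclohexyl–OTf > cyclohexyl–OMs > cyclohexyl–OPO(OH)₂ > cyclohexyl–OC₆H₄NO₂

Identical carbon frameworks mean the comparison reduces to leaving-group quality.
A good leaving group is a weak base: the lower the pKₐ of its conjugate acid, the more readily it departs.
cyclohexyl–OTf loses OTf⁻: pKₐ(CF₃SO₃H (triflic acid)) ≈ -14
cyclohexyl–OMs loses OMs⁻: pKₐ(CH₃SO₃H (MsOH)) ≈ -1.9
cyclohexyl–OPO(OH)₂ loses H₂PO₄⁻: pKₐ(H₃PO₄) ≈ 2.1
cyclohexyl–OC₆H₄NO₂ loses p-O₂N–C₆H₄–O⁻: pKₐ(p-nitrophenol) ≈ 7.2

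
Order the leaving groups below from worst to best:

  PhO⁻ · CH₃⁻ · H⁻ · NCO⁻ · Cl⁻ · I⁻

CH₃⁻ < H⁻ < PhO⁻ < NCO⁻ < Cl⁻ < I⁻

I⁻: pKₐ(HI) ≈ -10 — large, highly polarisable; very weak base
Cl⁻: pKₐ(HCl) ≈ -7
NCO⁻: pKₐ(HOCN) ≈ 3.5
PhO⁻: pKₐ(C₆H₅OH (phenol)) ≈ 10 — resonance into the ring helps, but still a poor LG
H⁻: pKₐ(H₂) ≈ 36 — extremely strong base; leaves only in special hydride-transfer contexts
CH₃⁻: pKₐ(CH₄) ≈ 48
The question asks for worst first, so the sequence is read in increasing leaving-group ability.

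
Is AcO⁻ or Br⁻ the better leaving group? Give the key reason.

Br⁻ is the better leaving group.
pKₐ(HBr) ≈ -9 versus pKₐ(CH₃COOH) ≈ 4.8: Br⁻ is the much weaker base.
Weak base; good leaving group.

Br⁻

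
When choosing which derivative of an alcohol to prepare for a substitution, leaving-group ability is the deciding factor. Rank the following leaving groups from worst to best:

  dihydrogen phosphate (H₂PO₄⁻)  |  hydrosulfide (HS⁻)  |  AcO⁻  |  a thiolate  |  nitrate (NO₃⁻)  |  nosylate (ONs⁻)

nosylate (ONs⁻): pKₐ(p-O₂NC₆H₄SO₃H) ≈ -3.5
nitrate (NO₃⁻): pKₐ(HNO₃) ≈ -1.3 — resonance-delocalised over three oxygens
dihydrogen phosphate (H₂PO₄⁻): pKₐ(H₃PO₄) ≈ 2.1 — moderate base; biological leaving group after further activation
AcO⁻: pKₐ(CH₃COOH) ≈ 4.8 — resonance-stabilised but still a weak base
hydrosulfide (HS⁻): pKₐ(H₂S) ≈ 7 — larger and more polarisable than the oxygen analogue
a thiolate: pKₐ(RSH (a thiol)) ≈ 10.5
Reversing gives the worst-to-best order requested.

a thiolate < hydrosulfide (HS⁻) < AcO⁻ < dihydrogen phosphate (H₂PO₄⁻) < nitrate (NO₃⁻) < nosylate (ONs⁻)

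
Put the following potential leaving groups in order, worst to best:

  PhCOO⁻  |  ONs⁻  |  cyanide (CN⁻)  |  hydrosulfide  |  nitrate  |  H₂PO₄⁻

cyanide (CN⁻) < hydrosulfide < PhCOO⁻ < H₂PO₄⁻ < nitrate < ONs⁻

Leaving-group ability tracks the stability of the departed species; conjugate-acid pKₐ is the usual yardstick (lower pKₐ → better LG).
ONs⁻: pKₐ(p-O₂NC₆H₄SO₃H) ≈ -3.5 — p-nitro group further stabilises the sulfonate
nitrate: pKₐ(HNO₃) ≈ -1.3 — resonance-delocalised over three oxygens
H₂PO₄⁻: pKₐ(H₃PO₄) ≈ 2.1
PhCOO⁻: pKₐ(C₆H₅COOH) ≈ 4.2 — aryl carboxylate
hydrosulfide: pKₐ(H₂S) ≈ 7 — larger and more polarisable than the oxygen analogue
cyanide (CN⁻): pKₐ(HCN) ≈ 9.2
Reversing gives the worst-to-best order requested.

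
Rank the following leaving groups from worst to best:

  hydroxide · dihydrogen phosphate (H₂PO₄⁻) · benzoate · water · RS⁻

Leaving-group ability tracks the stability of the departed species; conjugate-acid pKₐ is the usual yardstick (lower pKₐ → better LG).
water: pKₐ(H₃O⁺) ≈ -1.7
dihydrogen phosphate (H₂PO₄⁻): pKₐ(H₃PO₄) ≈ 2.1 — moderate base; biological leaving group after further activation
benzoate: pKₐ(C₆H₅COOH) ≈ 4.2 — aryl carboxylate
RS⁻: pKₐ(RSH (a thiol)) ≈ 10.5
hydroxide: pKₐ(H₂O) ≈ 15.7 — strong base; essentially never leaves without prior activation
Reversing gives the worst-to-best order requested.

hydroxide < RS⁻ < benzoate < dihydrogen phosphate (H₂PO₄⁻) < water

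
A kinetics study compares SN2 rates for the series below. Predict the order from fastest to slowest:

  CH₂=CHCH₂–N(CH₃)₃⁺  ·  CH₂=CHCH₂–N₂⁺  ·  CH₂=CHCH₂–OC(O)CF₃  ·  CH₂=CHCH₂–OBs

CH₂=CHCH₂–N₂⁺ > CH₂=CHCH₂–OBs > CH₂=CHCH₂–OC(O)CF₃ > CH₂=CHCH₂–N(CH₃)₃⁺

Same R in every case — rank the leaving groups.
The more stable X⁻ (or X) is on its own — i.e. the weaker a base it is — the better a leaving group it makes.
CH₂=CHCH₂–N₂⁺ loses N₂: no meaningful conjugate acid; N₂ departs as an exceptionally stable neutral molecule
CH₂=CHCH₂–OBs loses OBs⁻: pKₐ(p-BrC₆H₄SO₃H) ≈ -2.8
CH₂=CHCH₂–OC(O)CF₃ loses CF₃COO⁻: pKₐ(CF₃COOH) ≈ 0.2
CH₂=CHCH₂–N(CH₃)₃⁺ loses NR'₃: pKₐ(R'₃NH⁺) ≈ 10.7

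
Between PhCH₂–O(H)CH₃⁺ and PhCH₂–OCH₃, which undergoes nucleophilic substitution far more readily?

PhCH₂–O(H)CH₃⁺

From PhCH₂–OCH₃ the departing group would be CH₃O⁻ (pKₐ(CH₃OH) ≈ 15.5). Strong base; alkoxides do not leave unassisted.
From PhCH₂–O(H)CH₃⁺ the leaving group is R'OH (pKₐ(R'OH₂⁺) ≈ -2.4). Neutral; leaves from a protonated ether (an oxonium ion, R–O(H)R'⁺).
(In practice PhCH₂–O(H)CH₃⁺ is made from PhCH₂–OCH₃ by protonation with concentrated HI, allowing neutral methanol, rather than methoxide, to depart.)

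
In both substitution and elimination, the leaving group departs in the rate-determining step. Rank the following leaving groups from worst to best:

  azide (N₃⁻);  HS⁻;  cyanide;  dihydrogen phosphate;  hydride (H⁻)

hydride (H⁻) < cyanide < HS⁻ < azide (N₃⁻) < dihydrogen phosphate

dihydrogen phosphate: pKₐ(H₃PO₄) ≈ 2.1
azide (N₃⁻): pKₐ(HN₃) ≈ 4.7
HS⁻: pKₐ(H₂S) ≈ 7
cyanide: pKₐ(HCN) ≈ 9.2
hydride (H⁻): pKₐ(H₂) ≈ 36
Listed from poorest to best leaving group as asked.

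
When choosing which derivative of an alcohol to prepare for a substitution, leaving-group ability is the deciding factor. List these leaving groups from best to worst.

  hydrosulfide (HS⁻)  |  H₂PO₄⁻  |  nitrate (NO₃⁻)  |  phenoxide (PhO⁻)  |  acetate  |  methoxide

nitrate (NO₃⁻) > H₂PO₄⁻ > acetate > hydrosulfide (HS⁻) > phenoxide (PhO⁻) > methoxide

Leaving-group ability tracks the stability of the departed species; conjugate-acid pKₐ is the usual yardstick (lower pKₐ → better LG).
nitrate (NO₃⁻): pKₐ(HNO₃) ≈ -1.3 — resonance-delocalised over three oxygens
H₂PO₄⁻: pKₐ(H₃PO₄) ≈ 2.1 — moderate base; biological leaving group after further activation
acetate: pKₐ(CH₃COOH) ≈ 4.8 — resonance-stabilised but still a weak base
hydrosulfide (HS⁻): pKₐ(H₂S) ≈ 7
phenoxide (PhO⁻): pKₐ(C₆H₅OH (phenol)) ≈ 10
methoxide: pKₐ(CH₃OH) ≈ 15.5 — strong base; alkoxides do not leave unassisted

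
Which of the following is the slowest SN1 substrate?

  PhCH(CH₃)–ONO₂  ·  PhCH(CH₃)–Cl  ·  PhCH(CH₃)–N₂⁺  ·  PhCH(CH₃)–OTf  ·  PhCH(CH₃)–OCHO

PhCH(CH₃)–OCHO

With the same alkyl group throughout, only the leaving group differentiates the rates.
The more stable X⁻ (or X) is on its own — i.e. the weaker a base it is — the better a leaving group it makes.
PhCH(CH₃)–N₂⁺ loses N₂: no meaningful conjugate acid; N₂ departs as an exceptionally stable neutral molecule
PhCH(CH₃)–OTf loses OTf⁻: pKₐ(CF₃SO₃H (triflic acid)) ≈ -14
PhCH(CH₃)–Cl loses Cl⁻: pKₐ(HCl) ≈ -7
PhCH(CH₃)–ONO₂ loses NO₃⁻: pKₐ(HNO₃) ≈ -1.3
PhCH(CH₃)–OCHO loses HCOO⁻: pKₐ(HCOOH) ≈ 3.8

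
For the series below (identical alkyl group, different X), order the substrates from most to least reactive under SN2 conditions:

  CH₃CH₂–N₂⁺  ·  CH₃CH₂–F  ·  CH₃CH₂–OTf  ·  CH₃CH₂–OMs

Same R in every case — rank the leaving groups.
The more stable X⁻ (or X) is on its own — i.e. the weaker a base it is — the better a leaving group it makes.
CH₃CH₂–N₂⁺ loses N₂: no meaningful conjugate acid; N₂ departs as an exceptionally stable neutral molecule
CH₃CH₂–OTf loses OTf⁻: pKₐ(CF₃SO₃H (triflic acid)) ≈ -14
CH₃CH₂–OMs loses OMs⁻: pKₐ(CH₃SO₃H (MsOH)) ≈ -1.9
CH₃CH₂–F loses F⁻: pKₐ(HF) ≈ 3.2

CH₃CH₂–N₂⁺ > CH₃CH₂–OTf > CH₃CH₂–OMs > CH₃CH₂–F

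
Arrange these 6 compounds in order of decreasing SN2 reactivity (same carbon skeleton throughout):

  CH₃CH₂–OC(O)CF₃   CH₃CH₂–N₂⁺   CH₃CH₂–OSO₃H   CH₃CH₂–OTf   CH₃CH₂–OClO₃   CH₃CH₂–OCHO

The skeletons are identical, so relative rate is governed entirely by leaving-group ability.
Rank by basicity of the departing species: weakest base leaves most easily.
CH₃CH₂–N₂⁺ loses N₂: no meaningful conjugate acid; N₂ departs as an exceptionally stable neutral molecule
CH₃CH₂–OTf loses OTf⁻: pKₐ(CF₃SO₃H (triflic acid)) ≈ -14
CH₃CH₂–OClO₃ loses ClO₄⁻: pKₐ(HClO₄) ≈ -10
CH₃CH₂–OSO₃H loses HSO₄⁻: pKₐ(H₂SO₄) ≈ -3
CH₃CH₂–OC(O)CF₃ loses CF₃COO⁻: pKₐ(CF₃COOH) ≈ 0.2
CH₃CH₂–OCHO loses HCOO⁻: pKₐ(HCOOH) ≈ 3.8

CH₃CH₂–N₂⁺ > CH₃CH₂–OTf > CH₃CH₂–OClO₃ > CH₃CH₂–OSO₃H > CH₃CH₂–OC(O)CF₃ > CH₃CH₂–OCHO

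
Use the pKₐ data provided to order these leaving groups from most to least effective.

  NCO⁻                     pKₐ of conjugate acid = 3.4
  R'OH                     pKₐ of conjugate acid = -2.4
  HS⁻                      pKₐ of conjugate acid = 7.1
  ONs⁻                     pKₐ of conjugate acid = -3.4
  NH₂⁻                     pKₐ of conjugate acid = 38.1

Lower conjugate-acid pKₐ ⇒ weaker base ⇒ better leaving group.
Sorting by the given values: ONs⁻ (-3.4), R'OH (-2.4), NCO⁻ (3.4), HS⁻ (7.1), NH₂⁻ (38.1).

ONs⁻ > R'OH > NCO⁻ > HS⁻ > NH₂⁻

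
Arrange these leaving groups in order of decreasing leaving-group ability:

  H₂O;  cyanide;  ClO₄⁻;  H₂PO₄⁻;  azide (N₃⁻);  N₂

N₂ > ClO₄⁻ > H₂O > H₂PO₄⁻ > azide (N₃⁻) > cyanide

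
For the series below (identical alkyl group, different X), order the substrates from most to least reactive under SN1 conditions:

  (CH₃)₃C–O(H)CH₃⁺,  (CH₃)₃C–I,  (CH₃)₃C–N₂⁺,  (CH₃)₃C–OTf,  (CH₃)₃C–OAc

Identical carbon frameworks mean the comparison reduces to leaving-group quality.
Leaving-group ability tracks the stability of the departed species; conjugate-acid pKₐ is the usual yardstick (lower pKₐ → better LG).
(CH₃)₃C–N₂⁺ loses N₂: no meaningful conjugate acid; N₂ departs as an exceptionally stable neutral molecule
(CH₃)₃C–OTf loses OTf⁻: pKₐ(CF₃SO₃H (triflic acid)) ≈ -14
(CH₃)₃C–I loses I⁻: pKₐ(HI) ≈ -10
(CH₃)₃C–O(H)CH₃⁺ loses R'OH: pKₐ(R'OH₂⁺) ≈ -2.4
(CH₃)₃C–OAc loses AcO⁻: pKₐ(CH₃COOH) ≈ 4.8

(CH₃)₃C–N₂⁺ > (CH₃)₃C–OTf > (CH₃)₃C–I > (CH₃)₃C–O(H)CH₃⁺ > (CH₃)₃C–OAc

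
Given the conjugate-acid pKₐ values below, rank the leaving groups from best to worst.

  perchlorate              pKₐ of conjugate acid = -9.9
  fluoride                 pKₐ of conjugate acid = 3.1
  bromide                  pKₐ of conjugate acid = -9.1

perchlorate > bromide > fluoride

Lower conjugate-acid pKₐ ⇒ weaker base ⇒ better leaving group.
Sorting by the given values: perchlorate (-9.9), bromide (-9.1), fluoride (3.1).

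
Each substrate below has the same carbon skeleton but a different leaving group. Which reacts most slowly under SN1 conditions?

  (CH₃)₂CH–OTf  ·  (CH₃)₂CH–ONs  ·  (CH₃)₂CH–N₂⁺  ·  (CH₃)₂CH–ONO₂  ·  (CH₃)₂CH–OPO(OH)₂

(CH₃)₂CH–OPO(OH)₂

Same R in every case — rank the leaving groups.
Leaving-group ability tracks the stability of the departed species; conjugate-acid pKₐ is the usual yardstick (lower pKₐ → better LG).
(CH₃)₂CH–N₂⁺ loses N₂: no meaningful conjugate acid; N₂ departs as an exceptionally stable neutral molecule
(CH₃)₂CH–OTf loses OTf⁻: pKₐ(CF₃SO₃H (triflic acid)) ≈ -14
(CH₃)₂CH–ONs loses ONs⁻: pKₐ(p-O₂NC₆H₄SO₃H) ≈ -3.5
(CH₃)₂CH–ONO₂ loses NO₃⁻: pKₐ(HNO₃) ≈ -1.3
(CH₃)₂CH–OPO(OH)₂ loses H₂PO₄⁻: pKₐ(H₃PO₄) ≈ 2.1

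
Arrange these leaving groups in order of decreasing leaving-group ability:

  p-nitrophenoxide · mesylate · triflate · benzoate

triflate > mesylate > benzoate > p-nitrophenoxide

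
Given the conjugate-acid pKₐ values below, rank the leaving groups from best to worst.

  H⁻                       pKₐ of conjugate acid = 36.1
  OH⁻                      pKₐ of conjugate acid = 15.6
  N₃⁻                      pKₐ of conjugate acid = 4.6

Lower conjugate-acid pKₐ ⇒ weaker base ⇒ better leaving group.
Sorting by the given values: N₃⁻ (4.6), OH⁻ (15.6), H⁻ (36.1).

N₃⁻ > OH⁻ > H⁻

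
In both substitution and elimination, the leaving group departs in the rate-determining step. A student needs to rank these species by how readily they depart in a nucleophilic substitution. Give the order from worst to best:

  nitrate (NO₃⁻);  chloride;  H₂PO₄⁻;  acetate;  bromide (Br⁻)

bromide (Br⁻): pKₐ(HBr) ≈ -9
chloride: pKₐ(HCl) ≈ -7
nitrate (NO₃⁻): pKₐ(HNO₃) ≈ -1.3
H₂PO₄⁻: pKₐ(H₃PO₄) ≈ 2.1
acetate: pKₐ(CH₃COOH) ≈ 4.8
Reversing gives the worst-to-best order requested.

acetate < H₂PO₄⁻ < nitrate (NO₃⁻) < chloride < bromide (Br⁻)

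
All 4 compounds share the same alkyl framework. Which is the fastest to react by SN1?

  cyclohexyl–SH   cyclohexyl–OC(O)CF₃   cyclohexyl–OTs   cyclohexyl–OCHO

Same R in every case — rank the leaving groups.
The more stable X⁻ (or X) is on its own — i.e. the weaker a base it is — the better a leaving group it makes.
cyclohexyl–OTs loses OTs⁻: pKₐ(p-CH₃C₆H₄SO₃H (TsOH)) ≈ -2.8
cyclohexyl–OC(O)CF₃ loses CF₃COO⁻: pKₐ(CF₃COOH) ≈ 0.2
cyclohexyl–OCHO loses HCOO⁻: pKₐ(HCOOH) ≈ 3.8
cyclohexyl–SH loses HS⁻: pKₐ(H₂S) ≈ 7

cyclohexyl–OTs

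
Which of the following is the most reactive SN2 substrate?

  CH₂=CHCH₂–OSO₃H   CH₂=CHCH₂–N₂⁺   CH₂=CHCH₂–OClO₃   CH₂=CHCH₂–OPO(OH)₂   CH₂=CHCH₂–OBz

CH₂=CHCH₂–N₂⁺

The skeletons are identical, so relative rate is governed entirely by leaving-group ability.
Leaving-group ability tracks the stability of the departed species; conjugate-acid pKₐ is the usual yardstick (lower pKₐ → better LG).
CH₂=CHCH₂–N₂⁺ loses N₂: no meaningful conjugate acid; N₂ departs as an exceptionally stable neutral molecule
CH₂=CHCH₂–OClO₃ loses ClO₄⁻: pKₐ(HClO₄) ≈ -10
CH₂=CHCH₂–OSO₃H loses HSO₄⁻: pKₐ(H₂SO₄) ≈ -3
CH₂=CHCH₂–OPO(OH)₂ loses H₂PO₄⁻: pKₐ(H₃PO₄) ≈ 2.1
CH₂=CHCH₂–OBz loses PhCOO⁻: pKₐ(C₆H₅COOH) ≈ 4.2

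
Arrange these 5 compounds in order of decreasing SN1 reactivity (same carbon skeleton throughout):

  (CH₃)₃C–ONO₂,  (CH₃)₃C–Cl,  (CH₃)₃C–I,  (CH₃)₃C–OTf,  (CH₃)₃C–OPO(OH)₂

Same R in every case — rank the leaving groups.
The more stable X⁻ (or X) is on its own — i.e. the weaker a base it is — the better a leaving group it makes.
(CH₃)₃C–OTf loses OTf⁻: pKₐ(CF₃SO₃H (triflic acid)) ≈ -14
(CH₃)₃C–I loses I⁻: pKₐ(HI) ≈ -10
(CH₃)₃C–Cl loses Cl⁻: pKₐ(HCl) ≈ -7
(CH₃)₃C–ONO₂ loses NO₃⁻: pKₐ(HNO₃) ≈ -1.3
(CH₃)₃C–OPO(OH)₂ loses H₂PO₄⁻: pKₐ(H₃PO₄) ≈ 2.1

(CH₃)₃C–OTf > (CH₃)₃C–I > (CH₃)₃C–Cl > (CH₃)₃C–ONO₂ > (CH₃)₃C–OPO(OH)₂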